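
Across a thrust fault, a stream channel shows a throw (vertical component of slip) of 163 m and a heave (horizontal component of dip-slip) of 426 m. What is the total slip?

net slip = √(throw² + heave²) = √(163² + 426²) = 456 m

456 m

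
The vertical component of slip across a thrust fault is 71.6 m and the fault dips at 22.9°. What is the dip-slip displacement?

dip-slip = throw / sin(dip) = 71.6 / sin(22.9°) = 184 m

184 m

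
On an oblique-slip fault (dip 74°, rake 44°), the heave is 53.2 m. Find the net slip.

278 m

dip-slip = heave / cos(dip) = 53.2 / cos(74°) = 193 m
net slip = dip-slip / sin(rake) = 193 / sin(44°) = 278 m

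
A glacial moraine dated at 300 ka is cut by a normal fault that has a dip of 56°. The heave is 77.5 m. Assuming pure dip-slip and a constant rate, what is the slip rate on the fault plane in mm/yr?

dip-slip = heave / cos(dip) = 77.5 m / cos(56°) = 138.6 m
rate = 138.6 m / 300 ka = 0.000462 m/yr = 0.462 mm/yr

0.462 mm/yr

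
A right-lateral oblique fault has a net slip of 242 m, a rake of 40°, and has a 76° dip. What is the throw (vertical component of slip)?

151 m

dip-slip = net slip × sin(rake) = 242 m × sin(40°) = 155.6 m
throw = dip-slip × sin(dip) = 155.6 × sin(76°) = 151 m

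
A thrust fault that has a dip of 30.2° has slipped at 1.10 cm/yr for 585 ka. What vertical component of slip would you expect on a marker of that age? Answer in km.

3.24 km

dip-slip = rate × time = 1.10 cm/yr × 585 ka = 6435 m
throw = dip-slip × sin(dip) = 6435 × sin(30.2°) = 3240 m = 3.24 km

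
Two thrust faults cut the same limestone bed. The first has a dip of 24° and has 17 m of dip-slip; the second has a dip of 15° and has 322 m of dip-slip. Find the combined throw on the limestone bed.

90.3 m

throw_A = 17 × sin(24°) = 6.915 m
throw_B = 322 × sin(15°) = 83.34 m
total = 6.915 + 83.34 = 90.3 m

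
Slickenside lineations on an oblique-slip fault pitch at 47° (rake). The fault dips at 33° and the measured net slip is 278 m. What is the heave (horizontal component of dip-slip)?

dip-slip = net slip × sin(rake) = 278 m × sin(47°) = 203.3 m
heave = dip-slip × cos(dip) = 203.3 × cos(33°) = 171 m

171 m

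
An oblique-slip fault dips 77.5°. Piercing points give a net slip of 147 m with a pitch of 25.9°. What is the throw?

dip-slip = net slip × sin(rake) = 147 m × sin(25.9°) = 64.21 m
throw = dip-slip × sin(dip) = 64.21 × sin(77.5°) = 62.7 m

62.7 m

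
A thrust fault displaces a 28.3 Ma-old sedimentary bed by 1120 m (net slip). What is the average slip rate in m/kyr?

0.0396 m/kyr

rate = 1120 m / 28.3 Ma = 0.0000396 m/yr = 0.0396 m/kyr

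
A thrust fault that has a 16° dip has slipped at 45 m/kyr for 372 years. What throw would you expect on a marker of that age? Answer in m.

4.61 m

dip-slip = rate × time = 45 m/kyr × 372 years = 16.74 m
throw = dip-slip × sin(dip) = 16.74 × sin(16°) = 4.61 m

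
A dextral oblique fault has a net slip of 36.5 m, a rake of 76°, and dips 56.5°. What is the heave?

dip-slip = net slip × sin(rake) = 36.5 m × sin(76°) = 35.42 m
heave = dip-slip × cos(dip) = 35.42 × cos(56.5°) = 19.5 m

19.5 m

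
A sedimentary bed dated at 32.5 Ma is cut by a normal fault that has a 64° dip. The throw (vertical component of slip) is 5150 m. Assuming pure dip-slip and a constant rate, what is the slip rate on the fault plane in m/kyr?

dip-slip = throw / sin(dip) = 5150 m / sin(64°) = 5730 m
rate = 5730 m / 32.5 Ma = 0.000176 m/yr = 0.176 m/kyr

0.176 m/kyr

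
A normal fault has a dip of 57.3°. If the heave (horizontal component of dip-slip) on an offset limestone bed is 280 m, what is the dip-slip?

518 m

dip-slip = heave / cos(dip) = 280 / cos(57.3°) = 518 m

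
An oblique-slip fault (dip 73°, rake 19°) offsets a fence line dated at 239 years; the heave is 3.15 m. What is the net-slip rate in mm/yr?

138 mm/yr

dip-slip = heave / cos(dip) = 3.15 / cos(73°) = 10.77 m
net slip = dip-slip / sin(rake) = 10.77 / sin(19°) = 33.09 m
rate = 33.09 m / 239 years = 0.138 m/yr = 138 mm/yr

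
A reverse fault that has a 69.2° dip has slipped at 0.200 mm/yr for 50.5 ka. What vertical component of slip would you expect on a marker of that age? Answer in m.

9.44 m

dip-slip = rate × time = 0.200 mm/yr × 50.5 ka = 10.10 m
throw = dip-slip × sin(dip) = 10.10 × sin(69.2°) = 9.44 m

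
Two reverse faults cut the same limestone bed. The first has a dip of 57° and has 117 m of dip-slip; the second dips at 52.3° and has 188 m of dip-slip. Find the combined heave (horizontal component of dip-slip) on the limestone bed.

179 m

heave_A = 117 × cos(57°) = 63.72 m
heave_B = 188 × cos(52.3°) = 115 m
total = 63.72 + 115 = 179 m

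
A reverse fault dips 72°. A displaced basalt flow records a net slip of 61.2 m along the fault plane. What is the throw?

58.2 m

throw = dip-slip × sin(dip) = 61.2 m × sin(72°) = 58.2 m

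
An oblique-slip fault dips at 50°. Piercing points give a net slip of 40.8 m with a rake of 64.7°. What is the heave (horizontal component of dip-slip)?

dip-slip = net slip × sin(rake) = 40.8 m × sin(64.7°) = 36.89 m
heave = dip-slip × cos(dip) = 36.89 × cos(50°) = 23.7 m

23.7 m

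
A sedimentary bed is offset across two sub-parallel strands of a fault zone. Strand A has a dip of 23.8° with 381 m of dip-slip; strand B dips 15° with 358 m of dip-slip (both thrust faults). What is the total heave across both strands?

694 m

heave_A = 381 × cos(23.8°) = 348.6 m
heave_B = 358 × cos(15°) = 345.8 m
total = 348.6 + 345.8 = 694 m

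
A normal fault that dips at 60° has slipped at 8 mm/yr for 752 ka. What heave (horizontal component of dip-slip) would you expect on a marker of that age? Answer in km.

dip-slip = rate × time = 8 mm/yr × 752 ka = 6016 m
heave = dip-slip × cos(dip) = 6016 × cos(60°) = 3010 m = 3.01 km

3.01 km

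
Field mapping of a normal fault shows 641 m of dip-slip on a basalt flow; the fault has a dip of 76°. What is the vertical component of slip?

throw = dip-slip × sin(dip) = 641 m × sin(76°) = 622 m

622 m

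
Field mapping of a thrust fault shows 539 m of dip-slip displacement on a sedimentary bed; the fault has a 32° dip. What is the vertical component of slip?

throw = dip-slip × sin(dip) = 539 m × sin(32°) = 286 m

286 m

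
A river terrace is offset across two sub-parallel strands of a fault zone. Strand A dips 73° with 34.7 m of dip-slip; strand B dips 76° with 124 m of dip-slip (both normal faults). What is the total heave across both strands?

40.1 m

heave_A = 34.7 × cos(73°) = 10.15 m
heave_B = 124 × cos(76°) = 30 m
total = 10.15 + 30 = 40.1 m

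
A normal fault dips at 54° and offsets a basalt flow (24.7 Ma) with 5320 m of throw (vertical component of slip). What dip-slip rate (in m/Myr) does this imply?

266 m/Myr

dip-slip = throw / sin(dip) = 5320 m / sin(54°) = 6576 m
rate = 6576 m / 24.7 Ma = 0.000266 m/yr = 266 m/Myr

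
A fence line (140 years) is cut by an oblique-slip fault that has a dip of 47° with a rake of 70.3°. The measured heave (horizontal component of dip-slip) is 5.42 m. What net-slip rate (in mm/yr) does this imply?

dip-slip = heave / cos(dip) = 5.42 / cos(47°) = 7.947 m
net slip = dip-slip / sin(rake) = 7.947 / sin(70.3°) = 8.441 m
rate = 8.441 m / 140 years = 0.0603 m/yr = 60.3 mm/yr

60.3 mm/yr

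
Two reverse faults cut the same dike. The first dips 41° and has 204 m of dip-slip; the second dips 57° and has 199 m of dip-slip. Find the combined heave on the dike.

heave_A = 204 × cos(41°) = 154 m
heave_B = 199 × cos(57°) = 108.4 m
total = 154 + 108.4 = 262 m

262 m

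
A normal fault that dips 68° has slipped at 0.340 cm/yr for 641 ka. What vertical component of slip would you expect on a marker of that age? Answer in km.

2.02 km

dip-slip = rate × time = 0.340 cm/yr × 641 ka = 2179 m
throw = dip-slip × sin(dip) = 2179 × sin(68°) = 2020 m = 2.02 km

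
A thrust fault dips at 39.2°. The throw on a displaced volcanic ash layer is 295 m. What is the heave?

362 m

heave = throw / tan(dip) = 295 / tan(39.2°) = 362 m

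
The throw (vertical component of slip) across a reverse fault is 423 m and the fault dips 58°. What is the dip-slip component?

dip-slip = throw / sin(dip) = 423 / sin(58°) = 499 m

499 m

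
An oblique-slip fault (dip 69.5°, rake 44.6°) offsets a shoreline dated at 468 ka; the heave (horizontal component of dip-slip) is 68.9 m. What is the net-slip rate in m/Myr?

599 m/Myr

dip-slip = heave / cos(dip) = 68.9 / cos(69.5°) = 196.7 m
net slip = dip-slip / sin(rake) = 196.7 / sin(44.6°) = 280.2 m
rate = 280.2 m / 468 ka = 0.000599 m/yr = 599 m/Myr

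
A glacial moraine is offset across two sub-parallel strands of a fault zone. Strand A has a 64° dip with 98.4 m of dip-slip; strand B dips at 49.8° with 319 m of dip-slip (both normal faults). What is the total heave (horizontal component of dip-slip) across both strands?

heave_A = 98.4 × cos(64°) = 43.14 m
heave_B = 319 × cos(49.8°) = 205.9 m
total = 43.14 + 205.9 = 249 m

249 m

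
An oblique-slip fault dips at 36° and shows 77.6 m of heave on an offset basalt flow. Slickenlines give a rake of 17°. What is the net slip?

328 m

dip-slip = heave / cos(dip) = 77.6 / cos(36°) = 95.92 m
net slip = dip-slip / sin(rake) = 95.92 / sin(17°) = 328 m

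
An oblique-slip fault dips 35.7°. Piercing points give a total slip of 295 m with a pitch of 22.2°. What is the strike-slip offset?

273 m

strike-slip = net slip × cos(rake) = 295 m × cos(22.2°) = 273 m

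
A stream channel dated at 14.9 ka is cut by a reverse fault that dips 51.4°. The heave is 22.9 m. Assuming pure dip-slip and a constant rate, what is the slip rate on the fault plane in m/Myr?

2460 m/Myr

dip-slip = heave / cos(dip) = 22.9 m / cos(51.4°) = 36.71 m
rate = 36.71 m / 14.9 ka = 0.00246 m/yr = 2460 m/Myr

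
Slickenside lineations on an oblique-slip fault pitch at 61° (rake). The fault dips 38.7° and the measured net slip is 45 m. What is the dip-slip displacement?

39.4 m

dip-slip = net slip × sin(rake) = 45 m × sin(61°) = 39.4 m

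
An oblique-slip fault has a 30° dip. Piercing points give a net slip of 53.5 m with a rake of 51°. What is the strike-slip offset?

strike-slip = net slip × cos(rake) = 53.5 m × cos(51°) = 33.7 m

33.7 m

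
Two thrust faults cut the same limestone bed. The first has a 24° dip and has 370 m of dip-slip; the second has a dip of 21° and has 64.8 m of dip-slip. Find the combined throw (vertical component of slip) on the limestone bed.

throw_A = 370 × sin(24°) = 150.5 m
throw_B = 64.8 × sin(21°) = 23.22 m
total = 150.5 + 23.22 = 174 m

174 m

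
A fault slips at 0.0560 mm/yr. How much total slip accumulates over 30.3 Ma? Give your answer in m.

slip = rate × time = 0.0560 mm/yr × 30.3 Ma = 1700 m

1700 m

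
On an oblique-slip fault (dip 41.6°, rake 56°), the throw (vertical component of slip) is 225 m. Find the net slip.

409 m

dip-slip = throw / sin(dip) = 225 / sin(41.6°) = 338.9 m
net slip = dip-slip / sin(rake) = 338.9 / sin(56°) = 409 m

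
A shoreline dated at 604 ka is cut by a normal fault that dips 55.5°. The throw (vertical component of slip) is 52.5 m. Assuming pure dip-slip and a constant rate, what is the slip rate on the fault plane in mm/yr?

0.105 mm/yr

dip-slip = throw / sin(dip) = 52.5 m / sin(55.5°) = 63.70 m
rate = 63.70 m / 604 ka = 0.000105 m/yr = 0.105 mm/yr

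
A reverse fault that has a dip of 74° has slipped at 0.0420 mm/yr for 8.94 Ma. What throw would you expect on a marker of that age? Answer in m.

361 m

dip-slip = rate × time = 0.0420 mm/yr × 8.94 Ma = 375.5 m
throw = dip-slip × sin(dip) = 375.5 × sin(74°) = 361 m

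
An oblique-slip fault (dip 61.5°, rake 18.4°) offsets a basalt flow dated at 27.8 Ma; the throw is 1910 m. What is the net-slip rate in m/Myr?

dip-slip = throw / sin(dip) = 1910 / sin(61.5°) = 2173 m
net slip = dip-slip / sin(rake) = 2173 / sin(18.4°) = 6885 m
rate = 6885 m / 27.8 Ma = 0.000248 m/yr = 248 m/Myr

248 m/Myr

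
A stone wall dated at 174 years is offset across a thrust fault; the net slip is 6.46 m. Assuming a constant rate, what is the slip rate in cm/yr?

3.71 cm/yr

rate = 6.46 m / 174 years = 0.0371 m/yr = 3.71 cm/yr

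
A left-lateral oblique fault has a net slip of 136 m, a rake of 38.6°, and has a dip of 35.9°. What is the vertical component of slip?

49.8 m

dip-slip = net slip × sin(rake) = 136 m × sin(38.6°) = 84.85 m
throw = dip-slip × sin(dip) = 84.85 × sin(35.9°) = 49.8 m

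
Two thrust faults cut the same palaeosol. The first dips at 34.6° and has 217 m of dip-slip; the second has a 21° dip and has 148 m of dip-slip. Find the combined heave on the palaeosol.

317 m

heave_A = 217 × cos(34.6°) = 178.6 m
heave_B = 148 × cos(21°) = 138.2 m
total = 178.6 + 138.2 = 317 m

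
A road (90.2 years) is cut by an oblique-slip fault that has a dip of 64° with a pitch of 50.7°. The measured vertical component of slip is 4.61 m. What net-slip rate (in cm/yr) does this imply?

7.35 cm/yr

dip-slip = throw / sin(dip) = 4.61 / sin(64°) = 5.129 m
net slip = dip-slip / sin(rake) = 5.129 / sin(50.7°) = 6.628 m
rate = 6.628 m / 90.2 years = 0.0735 m/yr = 7.35 cm/yr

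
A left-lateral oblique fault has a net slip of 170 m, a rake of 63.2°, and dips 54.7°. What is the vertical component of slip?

124 m

dip-slip = net slip × sin(rake) = 170 m × sin(63.2°) = 151.7 m
throw = dip-slip × sin(dip) = 151.7 × sin(54.7°) = 124 m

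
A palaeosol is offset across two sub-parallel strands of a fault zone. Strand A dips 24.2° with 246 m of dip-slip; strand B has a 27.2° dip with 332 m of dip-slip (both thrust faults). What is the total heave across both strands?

heave_A = 246 × cos(24.2°) = 224.4 m
heave_B = 332 × cos(27.2°) = 295.3 m
total = 224.4 + 295.3 = 520 m

520 m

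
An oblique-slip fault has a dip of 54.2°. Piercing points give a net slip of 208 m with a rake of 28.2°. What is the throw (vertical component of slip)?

dip-slip = net slip × sin(rake) = 208 m × sin(28.2°) = 98.29 m
throw = dip-slip × sin(dip) = 98.29 × sin(54.2°) = 79.7 m

79.7 m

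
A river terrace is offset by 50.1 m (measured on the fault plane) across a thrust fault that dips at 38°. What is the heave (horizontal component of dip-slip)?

heave = dip-slip × cos(dip) = 50.1 m × cos(38°) = 39.5 m

39.5 m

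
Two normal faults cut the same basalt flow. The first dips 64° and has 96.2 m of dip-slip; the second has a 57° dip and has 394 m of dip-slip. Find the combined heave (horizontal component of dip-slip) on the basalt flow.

257 m

heave_A = 96.2 × cos(64°) = 42.17 m
heave_B = 394 × cos(57°) = 214.6 m
total = 42.17 + 214.6 = 257 m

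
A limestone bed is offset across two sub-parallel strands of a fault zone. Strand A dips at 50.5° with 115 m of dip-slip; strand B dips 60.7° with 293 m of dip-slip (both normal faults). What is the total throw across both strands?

344 m

throw_A = 115 × sin(50.5°) = 88.74 m
throw_B = 293 × sin(60.7°) = 255.5 m
total = 88.74 + 255.5 = 344 m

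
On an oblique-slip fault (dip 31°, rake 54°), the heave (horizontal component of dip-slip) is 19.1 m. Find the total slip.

dip-slip = heave / cos(dip) = 19.1 / cos(31°) = 22.28 m
net slip = dip-slip / sin(rake) = 22.28 / sin(54°) = 27.5 m

27.5 m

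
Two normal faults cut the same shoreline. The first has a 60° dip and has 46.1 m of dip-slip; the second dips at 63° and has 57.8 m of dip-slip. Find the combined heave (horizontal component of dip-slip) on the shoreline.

heave_A = 46.1 × cos(60°) = 23.05 m
heave_B = 57.8 × cos(63°) = 26.24 m
total = 23.05 + 26.24 = 49.3 m

49.3 m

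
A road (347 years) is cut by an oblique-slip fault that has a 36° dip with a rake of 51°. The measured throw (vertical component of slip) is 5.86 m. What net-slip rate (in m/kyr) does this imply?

37 m/kyr

dip-slip = throw / sin(dip) = 5.86 / sin(36°) = 9.970 m
net slip = dip-slip / sin(rake) = 9.970 / sin(51°) = 12.83 m
rate = 12.83 m / 347 years = 0.0370 m/yr = 37 m/kyr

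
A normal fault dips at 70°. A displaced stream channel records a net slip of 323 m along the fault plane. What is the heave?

heave = dip-slip × cos(dip) = 323 m × cos(70°) = 110 m

110 m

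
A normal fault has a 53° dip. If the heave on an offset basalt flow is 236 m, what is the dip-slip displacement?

392 m

dip-slip = heave / cos(dip) = 236 / cos(53°) = 392 m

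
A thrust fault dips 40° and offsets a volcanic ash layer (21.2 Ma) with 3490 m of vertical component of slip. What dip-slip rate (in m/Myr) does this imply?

dip-slip = throw / sin(dip) = 3490 m / sin(40°) = 5429 m
rate = 5429 m / 21.2 Ma = 0.000256 m/yr = 256 m/Myr

256 m/Myr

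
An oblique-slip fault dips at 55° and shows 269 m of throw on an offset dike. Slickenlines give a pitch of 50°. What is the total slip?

429 m

dip-slip = throw / sin(dip) = 269 / sin(55°) = 328.4 m
net slip = dip-slip / sin(rake) = 328.4 / sin(50°) = 429 m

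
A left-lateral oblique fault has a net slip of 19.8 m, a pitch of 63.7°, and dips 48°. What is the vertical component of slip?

13.2 m

dip-slip = net slip × sin(rake) = 19.8 m × sin(63.7°) = 17.75 m
throw = dip-slip × sin(dip) = 17.75 × sin(48°) = 13.2 m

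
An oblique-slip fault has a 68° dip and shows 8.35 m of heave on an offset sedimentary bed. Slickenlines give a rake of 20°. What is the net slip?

dip-slip = heave / cos(dip) = 8.35 / cos(68°) = 22.29 m
net slip = dip-slip / sin(rake) = 22.29 / sin(20°) = 65.2 m

65.2 m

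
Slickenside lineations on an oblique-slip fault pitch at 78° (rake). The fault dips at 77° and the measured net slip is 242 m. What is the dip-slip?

237 m

dip-slip = net slip × sin(rake) = 242 m × sin(78°) = 237 m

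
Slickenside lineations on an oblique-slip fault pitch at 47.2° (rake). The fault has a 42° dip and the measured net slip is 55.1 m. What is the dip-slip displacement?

dip-slip = net slip × sin(rake) = 55.1 m × sin(47.2°) = 40.4 m

40.4 m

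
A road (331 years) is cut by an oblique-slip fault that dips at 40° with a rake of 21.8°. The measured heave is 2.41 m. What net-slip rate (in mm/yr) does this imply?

dip-slip = heave / cos(dip) = 2.41 / cos(40°) = 3.146 m
net slip = dip-slip / sin(rake) = 3.146 / sin(21.8°) = 8.471 m
rate = 8.471 m / 331 years = 0.0256 m/yr = 25.6 mm/yr

25.6 mm/yr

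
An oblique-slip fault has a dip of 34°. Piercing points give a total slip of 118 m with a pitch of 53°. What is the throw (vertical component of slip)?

dip-slip = net slip × sin(rake) = 118 m × sin(53°) = 94.24 m
throw = dip-slip × sin(dip) = 94.24 × sin(34°) = 52.7 m

52.7 m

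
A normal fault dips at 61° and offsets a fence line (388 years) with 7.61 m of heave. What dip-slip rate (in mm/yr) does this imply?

dip-slip = heave / cos(dip) = 7.61 m / cos(61°) = 15.70 m
rate = 15.70 m / 388 years = 0.0405 m/yr = 40.5 mm/yr

40.5 mm/yr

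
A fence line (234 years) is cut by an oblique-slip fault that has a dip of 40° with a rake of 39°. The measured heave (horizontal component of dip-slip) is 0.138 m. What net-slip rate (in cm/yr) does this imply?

0.122 cm/yr

dip-slip = heave / cos(dip) = 0.138 / cos(40°) = 0.1801 m
net slip = dip-slip / sin(rake) = 0.1801 / sin(39°) = 0.2863 m
rate = 0.2863 m / 234 years = 0.00122 m/yr = 0.122 cm/yr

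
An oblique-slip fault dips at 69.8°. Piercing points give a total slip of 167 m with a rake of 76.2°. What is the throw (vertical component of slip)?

152 m

dip-slip = net slip × sin(rake) = 167 m × sin(76.2°) = 162.2 m
throw = dip-slip × sin(dip) = 162.2 × sin(69.8°) = 152 m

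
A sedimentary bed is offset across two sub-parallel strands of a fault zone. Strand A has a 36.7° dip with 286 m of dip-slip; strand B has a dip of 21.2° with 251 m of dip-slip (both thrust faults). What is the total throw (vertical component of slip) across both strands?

262 m

throw_A = 286 × sin(36.7°) = 170.9 m
throw_B = 251 × sin(21.2°) = 90.77 m
total = 170.9 + 90.77 = 262 m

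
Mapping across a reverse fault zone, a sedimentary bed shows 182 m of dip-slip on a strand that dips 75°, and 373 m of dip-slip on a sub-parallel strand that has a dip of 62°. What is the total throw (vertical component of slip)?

throw_A = 182 × sin(75°) = 175.8 m
throw_B = 373 × sin(62°) = 329.3 m
total = 175.8 + 329.3 = 505 m

505 m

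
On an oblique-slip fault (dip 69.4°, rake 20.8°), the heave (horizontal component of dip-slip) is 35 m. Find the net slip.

280 m

dip-slip = heave / cos(dip) = 35 / cos(69.4°) = 99.48 m
net slip = dip-slip / sin(rake) = 99.48 / sin(20.8°) = 280 m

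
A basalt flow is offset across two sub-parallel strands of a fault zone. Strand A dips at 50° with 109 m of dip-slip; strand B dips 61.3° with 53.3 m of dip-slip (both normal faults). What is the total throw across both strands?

throw_A = 109 × sin(50°) = 83.50 m
throw_B = 53.3 × sin(61.3°) = 46.75 m
total = 83.50 + 46.75 = 130 m

130 m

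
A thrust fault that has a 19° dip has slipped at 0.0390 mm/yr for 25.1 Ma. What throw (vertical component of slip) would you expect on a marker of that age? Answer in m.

319 m

dip-slip = rate × time = 0.0390 mm/yr × 25.1 Ma = 978.9 m
throw = dip-slip × sin(dip) = 978.9 × sin(19°) = 319 m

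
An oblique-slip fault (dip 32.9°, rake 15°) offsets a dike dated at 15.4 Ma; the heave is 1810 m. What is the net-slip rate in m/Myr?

dip-slip = heave / cos(dip) = 1810 / cos(32.9°) = 2156 m
net slip = dip-slip / sin(rake) = 2156 / sin(15°) = 8329 m
rate = 8329 m / 15.4 Ma = 0.000541 m/yr = 541 m/Myr

541 m/Myr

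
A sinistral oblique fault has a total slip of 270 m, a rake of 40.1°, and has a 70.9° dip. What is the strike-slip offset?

207 m

strike-slip = net slip × cos(rake) = 270 m × cos(40.1°) = 207 m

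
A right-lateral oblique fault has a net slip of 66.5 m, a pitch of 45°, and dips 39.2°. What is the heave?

36.4 m

dip-slip = net slip × sin(rake) = 66.5 m × sin(45°) = 47.02 m
heave = dip-slip × cos(dip) = 47.02 × cos(39.2°) = 36.4 m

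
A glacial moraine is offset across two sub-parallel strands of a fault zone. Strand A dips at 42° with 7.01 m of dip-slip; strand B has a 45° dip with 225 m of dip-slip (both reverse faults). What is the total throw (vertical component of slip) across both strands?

throw_A = 7.01 × sin(42°) = 4.691 m
throw_B = 225 × sin(45°) = 159.1 m
total = 4.691 + 159.1 = 164 m

164 m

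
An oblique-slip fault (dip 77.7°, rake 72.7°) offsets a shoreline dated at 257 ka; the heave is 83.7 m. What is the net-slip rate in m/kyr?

dip-slip = heave / cos(dip) = 83.7 / cos(77.7°) = 392.9 m
net slip = dip-slip / sin(rake) = 392.9 / sin(72.7°) = 411.5 m
rate = 411.5 m / 257 ka = 0.00160 m/yr = 1.60 m/kyr

1.60 m/kyr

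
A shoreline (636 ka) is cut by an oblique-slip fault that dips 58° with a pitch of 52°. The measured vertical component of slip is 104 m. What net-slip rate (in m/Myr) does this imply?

245 m/Myr

dip-slip = throw / sin(dip) = 104 / sin(58°) = 122.6 m
net slip = dip-slip / sin(rake) = 122.6 / sin(52°) = 155.6 m
rate = 155.6 m / 636 ka = 0.000245 m/yr = 245 m/Myr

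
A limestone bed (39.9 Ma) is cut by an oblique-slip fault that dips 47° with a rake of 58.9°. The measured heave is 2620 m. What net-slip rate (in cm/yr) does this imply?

dip-slip = heave / cos(dip) = 2620 / cos(47°) = 3842 m
net slip = dip-slip / sin(rake) = 3842 / sin(58.9°) = 4487 m
rate = 4487 m / 39.9 Ma = 0.000112 m/yr = 0.0112 cm/yr

0.0112 cm/yr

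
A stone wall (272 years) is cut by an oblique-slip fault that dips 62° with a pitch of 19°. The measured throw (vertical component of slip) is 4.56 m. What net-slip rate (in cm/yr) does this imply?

dip-slip = throw / sin(dip) = 4.56 / sin(62°) = 5.165 m
net slip = dip-slip / sin(rake) = 5.165 / sin(19°) = 15.86 m
rate = 15.86 m / 272 years = 0.0583 m/yr = 5.83 cm/yr

5.83 cm/yr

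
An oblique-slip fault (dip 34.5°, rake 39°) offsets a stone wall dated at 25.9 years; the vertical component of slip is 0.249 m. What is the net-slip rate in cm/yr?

2.70 cm/yr

dip-slip = throw / sin(dip) = 0.249 / sin(34.5°) = 0.4396 m
net slip = dip-slip / sin(rake) = 0.4396 / sin(39°) = 0.6986 m
rate = 0.6986 m / 25.9 years = 0.0270 m/yr = 2.70 cm/yr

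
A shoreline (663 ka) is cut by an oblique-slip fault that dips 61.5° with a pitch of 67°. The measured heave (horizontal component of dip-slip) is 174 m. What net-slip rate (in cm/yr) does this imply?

0.0598 cm/yr

dip-slip = heave / cos(dip) = 174 / cos(61.5°) = 364.7 m
net slip = dip-slip / sin(rake) = 364.7 / sin(67°) = 396.2 m
rate = 396.2 m / 663 ka = 0.000598 m/yr = 0.0598 cm/yr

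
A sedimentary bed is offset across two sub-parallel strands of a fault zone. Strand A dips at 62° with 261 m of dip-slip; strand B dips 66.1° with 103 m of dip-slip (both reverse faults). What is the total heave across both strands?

heave_A = 261 × cos(62°) = 122.5 m
heave_B = 103 × cos(66.1°) = 41.73 m
total = 122.5 + 41.73 = 164 m

164 m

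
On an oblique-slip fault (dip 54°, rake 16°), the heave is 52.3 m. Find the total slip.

dip-slip = heave / cos(dip) = 52.3 / cos(54°) = 88.98 m
net slip = dip-slip / sin(rake) = 88.98 / sin(16°) = 323 m

323 m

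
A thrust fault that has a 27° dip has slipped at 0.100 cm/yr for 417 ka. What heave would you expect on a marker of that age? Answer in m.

dip-slip = rate × time = 0.100 cm/yr × 417 ka = 417 m
heave = dip-slip × cos(dip) = 417 × cos(27°) = 372 m

372 m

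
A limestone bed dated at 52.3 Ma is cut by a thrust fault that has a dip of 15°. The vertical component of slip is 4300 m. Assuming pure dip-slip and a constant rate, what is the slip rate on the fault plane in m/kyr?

dip-slip = throw / sin(dip) = 4300 m / sin(15°) = 16610 m
rate = 16610 m / 52.3 Ma = 0.000318 m/yr = 0.318 m/kyr

0.318 m/kyr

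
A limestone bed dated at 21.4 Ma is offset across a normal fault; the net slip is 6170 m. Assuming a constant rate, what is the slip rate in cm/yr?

rate = 6170 m / 21.4 Ma = 0.000288 m/yr = 0.0288 cm/yr

0.0288 cm/yr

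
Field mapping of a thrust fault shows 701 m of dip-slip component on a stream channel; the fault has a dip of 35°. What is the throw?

throw = dip-slip × sin(dip) = 701 m × sin(35°) = 402 m

402 m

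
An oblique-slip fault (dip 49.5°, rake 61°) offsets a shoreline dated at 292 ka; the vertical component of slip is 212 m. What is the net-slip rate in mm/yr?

dip-slip = throw / sin(dip) = 212 / sin(49.5°) = 278.8 m
net slip = dip-slip / sin(rake) = 278.8 / sin(61°) = 318.8 m
rate = 318.8 m / 292 ka = 0.00109 m/yr = 1.09 mm/yr

1.09 mm/yr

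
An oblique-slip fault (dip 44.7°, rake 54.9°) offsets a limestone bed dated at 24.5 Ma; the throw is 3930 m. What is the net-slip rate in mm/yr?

0.279 mm/yr

dip-slip = throw / sin(dip) = 3930 / sin(44.7°) = 5587 m
net slip = dip-slip / sin(rake) = 5587 / sin(54.9°) = 6829 m
rate = 6829 m / 24.5 Ma = 0.000279 m/yr = 0.279 mm/yr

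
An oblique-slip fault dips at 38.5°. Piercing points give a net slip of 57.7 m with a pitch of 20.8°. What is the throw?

dip-slip = net slip × sin(rake) = 57.7 m × sin(20.8°) = 20.49 m
throw = dip-slip × sin(dip) = 20.49 × sin(38.5°) = 12.8 m

12.8 m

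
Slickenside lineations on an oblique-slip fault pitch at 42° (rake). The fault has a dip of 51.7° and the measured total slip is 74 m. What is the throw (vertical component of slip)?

38.9 m

dip-slip = net slip × sin(rake) = 74 m × sin(42°) = 49.52 m
throw = dip-slip × sin(dip) = 49.52 × sin(51.7°) = 38.9 m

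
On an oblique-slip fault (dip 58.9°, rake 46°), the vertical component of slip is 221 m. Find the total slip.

359 m

dip-slip = throw / sin(dip) = 221 / sin(58.9°) = 258.1 m
net slip = dip-slip / sin(rake) = 258.1 / sin(46°) = 359 m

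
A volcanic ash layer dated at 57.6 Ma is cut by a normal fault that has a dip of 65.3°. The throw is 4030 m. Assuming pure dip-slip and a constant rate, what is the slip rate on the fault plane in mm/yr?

dip-slip = throw / sin(dip) = 4030 m / sin(65.3°) = 4436 m
rate = 4436 m / 57.6 Ma = 0.0000770 m/yr = 0.0770 mm/yr

0.0770 mm/yr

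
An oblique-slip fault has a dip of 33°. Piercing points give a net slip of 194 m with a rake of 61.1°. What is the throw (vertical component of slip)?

dip-slip = net slip × sin(rake) = 194 m × sin(61.1°) = 169.8 m
throw = dip-slip × sin(dip) = 169.8 × sin(33°) = 92.5 m

92.5 m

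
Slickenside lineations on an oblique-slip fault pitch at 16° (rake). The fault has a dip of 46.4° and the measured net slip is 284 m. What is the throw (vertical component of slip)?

56.7 m

dip-slip = net slip × sin(rake) = 284 m × sin(16°) = 78.28 m
throw = dip-slip × sin(dip) = 78.28 × sin(46.4°) = 56.7 m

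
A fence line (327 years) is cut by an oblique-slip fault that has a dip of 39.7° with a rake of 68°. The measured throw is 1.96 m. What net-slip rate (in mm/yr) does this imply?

dip-slip = throw / sin(dip) = 1.96 / sin(39.7°) = 3.068 m
net slip = dip-slip / sin(rake) = 3.068 / sin(68°) = 3.309 m
rate = 3.309 m / 327 years = 0.0101 m/yr = 10.1 mm/yr

10.1 mm/yr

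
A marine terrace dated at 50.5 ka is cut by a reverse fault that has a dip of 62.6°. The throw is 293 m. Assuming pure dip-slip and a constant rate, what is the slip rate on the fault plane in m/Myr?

6540 m/Myr

dip-slip = throw / sin(dip) = 293 m / sin(62.6°) = 330 m
rate = 330 m / 50.5 ka = 0.00654 m/yr = 6540 m/Myr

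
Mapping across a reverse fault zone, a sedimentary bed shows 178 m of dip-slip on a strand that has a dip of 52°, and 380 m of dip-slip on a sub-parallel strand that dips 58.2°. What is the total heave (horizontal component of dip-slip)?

heave_A = 178 × cos(52°) = 109.6 m
heave_B = 380 × cos(58.2°) = 200.2 m
total = 109.6 + 200.2 = 310 m

310 m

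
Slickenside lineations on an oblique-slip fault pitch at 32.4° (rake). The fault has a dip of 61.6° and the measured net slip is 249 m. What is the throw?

dip-slip = net slip × sin(rake) = 249 m × sin(32.4°) = 133.4 m
throw = dip-slip × sin(dip) = 133.4 × sin(61.6°) = 117 m

117 m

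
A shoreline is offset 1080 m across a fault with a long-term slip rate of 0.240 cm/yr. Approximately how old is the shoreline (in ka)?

age = offset / rate = 1080 m / (0.240 cm/yr) = 450000 yr = 450 ka

450 ka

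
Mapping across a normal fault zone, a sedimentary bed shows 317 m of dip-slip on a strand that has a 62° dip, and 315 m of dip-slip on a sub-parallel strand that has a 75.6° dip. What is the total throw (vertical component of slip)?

throw_A = 317 × sin(62°) = 279.9 m
throw_B = 315 × sin(75.6°) = 305.1 m
total = 279.9 + 305.1 = 585 m

585 m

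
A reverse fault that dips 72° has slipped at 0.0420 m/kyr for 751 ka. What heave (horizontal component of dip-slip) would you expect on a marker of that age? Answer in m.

9.75 m

dip-slip = rate × time = 0.0420 m/kyr × 751 ka = 31.54 m
heave = dip-slip × cos(dip) = 31.54 × cos(72°) = 9.75 m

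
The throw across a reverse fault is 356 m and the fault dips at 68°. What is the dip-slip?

384 m

dip-slip = throw / sin(dip) = 356 / sin(68°) = 384 m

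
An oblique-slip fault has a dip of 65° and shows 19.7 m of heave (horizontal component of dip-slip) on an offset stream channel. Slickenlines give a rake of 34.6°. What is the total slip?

dip-slip = heave / cos(dip) = 19.7 / cos(65°) = 46.61 m
net slip = dip-slip / sin(rake) = 46.61 / sin(34.6°) = 82.1 m

82.1 m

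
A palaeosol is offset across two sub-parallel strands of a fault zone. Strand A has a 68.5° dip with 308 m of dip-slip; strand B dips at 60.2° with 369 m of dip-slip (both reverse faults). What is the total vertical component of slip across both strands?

607 m

throw_A = 308 × sin(68.5°) = 286.6 m
throw_B = 369 × sin(60.2°) = 320.2 m
total = 286.6 + 320.2 = 607 m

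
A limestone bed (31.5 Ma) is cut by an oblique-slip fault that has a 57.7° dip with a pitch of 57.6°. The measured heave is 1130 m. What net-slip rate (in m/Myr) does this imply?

dip-slip = heave / cos(dip) = 1130 / cos(57.7°) = 2115 m
net slip = dip-slip / sin(rake) = 2115 / sin(57.6°) = 2505 m
rate = 2505 m / 31.5 Ma = 0.0000795 m/yr = 79.5 m/Myr

79.5 m/Myr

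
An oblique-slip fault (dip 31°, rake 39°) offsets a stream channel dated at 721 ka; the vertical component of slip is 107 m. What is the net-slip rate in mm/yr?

dip-slip = throw / sin(dip) = 107 / sin(31°) = 207.8 m
net slip = dip-slip / sin(rake) = 207.8 / sin(39°) = 330.1 m
rate = 330.1 m / 721 ka = 0.000458 m/yr = 0.458 mm/yr

0.458 mm/yr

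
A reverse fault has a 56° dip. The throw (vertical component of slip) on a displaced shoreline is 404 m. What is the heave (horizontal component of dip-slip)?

273 m

heave = throw / tan(dip) = 404 / tan(56°) = 273 m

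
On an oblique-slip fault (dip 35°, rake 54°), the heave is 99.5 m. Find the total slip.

150 m

dip-slip = heave / cos(dip) = 99.5 / cos(35°) = 121.5 m
net slip = dip-slip / sin(rake) = 121.5 / sin(54°) = 150 m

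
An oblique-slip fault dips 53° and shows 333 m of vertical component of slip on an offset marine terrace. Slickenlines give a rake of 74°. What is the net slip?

434 m

dip-slip = throw / sin(dip) = 333 / sin(53°) = 417 m
net slip = dip-slip / sin(rake) = 417 / sin(74°) = 434 m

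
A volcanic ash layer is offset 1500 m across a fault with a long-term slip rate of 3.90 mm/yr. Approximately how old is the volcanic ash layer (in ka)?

385 ka

age = offset / rate = 1500 m / (3.90 mm/yr) = 385000 yr = 385 ka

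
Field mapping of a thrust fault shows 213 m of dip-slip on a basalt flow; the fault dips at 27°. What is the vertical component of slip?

throw = dip-slip × sin(dip) = 213 m × sin(27°) = 96.7 m

96.7 m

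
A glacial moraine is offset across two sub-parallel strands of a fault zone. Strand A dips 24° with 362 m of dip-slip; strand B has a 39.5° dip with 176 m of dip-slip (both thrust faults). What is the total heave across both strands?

heave_A = 362 × cos(24°) = 330.7 m
heave_B = 176 × cos(39.5°) = 135.8 m
total = 330.7 + 135.8 = 467 m

467 m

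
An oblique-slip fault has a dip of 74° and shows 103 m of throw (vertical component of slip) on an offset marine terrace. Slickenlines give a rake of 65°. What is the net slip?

118 m

dip-slip = throw / sin(dip) = 103 / sin(74°) = 107.2 m
net slip = dip-slip / sin(rake) = 107.2 / sin(65°) = 118 m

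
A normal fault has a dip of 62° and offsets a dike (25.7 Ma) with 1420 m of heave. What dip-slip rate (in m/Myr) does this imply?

dip-slip = heave / cos(dip) = 1420 m / cos(62°) = 3025 m
rate = 3025 m / 25.7 Ma = 0.000118 m/yr = 118 m/Myr

118 m/Myr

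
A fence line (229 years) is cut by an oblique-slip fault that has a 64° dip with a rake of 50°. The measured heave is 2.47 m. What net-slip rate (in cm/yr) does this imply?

dip-slip = heave / cos(dip) = 2.47 / cos(64°) = 5.634 m
net slip = dip-slip / sin(rake) = 5.634 / sin(50°) = 7.355 m
rate = 7.355 m / 229 years = 0.0321 m/yr = 3.21 cm/yr

3.21 cm/yr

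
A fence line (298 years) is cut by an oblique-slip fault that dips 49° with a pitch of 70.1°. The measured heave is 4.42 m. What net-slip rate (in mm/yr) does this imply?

dip-slip = heave / cos(dip) = 4.42 / cos(49°) = 6.737 m
net slip = dip-slip / sin(rake) = 6.737 / sin(70.1°) = 7.165 m
rate = 7.165 m / 298 years = 0.0240 m/yr = 24 mm/yr

24 mm/yr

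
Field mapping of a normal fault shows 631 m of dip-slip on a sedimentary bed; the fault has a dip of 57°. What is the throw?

529 m

throw = dip-slip × sin(dip) = 631 m × sin(57°) = 529 m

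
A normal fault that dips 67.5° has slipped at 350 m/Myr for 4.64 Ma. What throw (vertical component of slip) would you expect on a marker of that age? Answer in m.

1500 m

dip-slip = rate × time = 350 m/Myr × 4.64 Ma = 1624 m
throw = dip-slip × sin(dip) = 1624 × sin(67.5°) = 1500 m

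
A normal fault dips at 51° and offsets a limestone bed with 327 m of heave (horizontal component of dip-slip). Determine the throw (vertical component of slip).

404 m

throw = heave × tan(dip) = 327 × tan(51°) = 404 m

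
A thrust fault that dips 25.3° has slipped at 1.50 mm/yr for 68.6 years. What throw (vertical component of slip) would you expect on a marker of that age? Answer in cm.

dip-slip = rate × time = 1.50 mm/yr × 68.6 years = 0.1029 m
throw = dip-slip × sin(dip) = 0.1029 × sin(25.3°) = 0.0440 m = 4.40 cm

4.40 cm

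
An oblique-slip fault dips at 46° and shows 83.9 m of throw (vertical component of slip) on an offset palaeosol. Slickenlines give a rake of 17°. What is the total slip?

dip-slip = throw / sin(dip) = 83.9 / sin(46°) = 116.6 m
net slip = dip-slip / sin(rake) = 116.6 / sin(17°) = 399 m

399 m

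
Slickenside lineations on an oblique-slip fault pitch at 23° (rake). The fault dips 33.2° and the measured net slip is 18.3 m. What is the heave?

5.98 m

dip-slip = net slip × sin(rake) = 18.3 m × sin(23°) = 7.150 m
heave = dip-slip × cos(dip) = 7.150 × cos(33.2°) = 5.98 m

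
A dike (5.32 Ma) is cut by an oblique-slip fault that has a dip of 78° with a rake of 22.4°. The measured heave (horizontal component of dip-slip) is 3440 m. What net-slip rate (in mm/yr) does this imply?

8.16 mm/yr

dip-slip = heave / cos(dip) = 3440 / cos(78°) = 16550 m
net slip = dip-slip / sin(rake) = 16550 / sin(22.4°) = 43420 m
rate = 43420 m / 5.32 Ma = 0.00816 m/yr = 8.16 mm/yr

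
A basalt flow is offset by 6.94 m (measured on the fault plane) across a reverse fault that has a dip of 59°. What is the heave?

heave = dip-slip × cos(dip) = 6.94 m × cos(59°) = 3.57 m

3.57 m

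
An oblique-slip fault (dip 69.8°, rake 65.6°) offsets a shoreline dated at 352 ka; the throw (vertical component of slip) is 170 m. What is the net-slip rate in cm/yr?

0.0565 cm/yr

dip-slip = throw / sin(dip) = 170 / sin(69.8°) = 181.1 m
net slip = dip-slip / sin(rake) = 181.1 / sin(65.6°) = 198.9 m
rate = 198.9 m / 352 ka = 0.000565 m/yr = 0.0565 cm/yr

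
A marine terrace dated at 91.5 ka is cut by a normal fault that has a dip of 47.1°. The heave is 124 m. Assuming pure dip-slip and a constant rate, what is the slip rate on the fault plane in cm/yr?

0.199 cm/yr

dip-slip = heave / cos(dip) = 124 m / cos(47.1°) = 182.2 m
rate = 182.2 m / 91.5 ka = 0.00199 m/yr = 0.199 cm/yr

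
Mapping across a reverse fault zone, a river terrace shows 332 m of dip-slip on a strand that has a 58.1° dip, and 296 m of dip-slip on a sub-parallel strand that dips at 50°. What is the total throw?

509 m

throw_A = 332 × sin(58.1°) = 281.9 m
throw_B = 296 × sin(50°) = 226.7 m
total = 281.9 + 226.7 = 509 m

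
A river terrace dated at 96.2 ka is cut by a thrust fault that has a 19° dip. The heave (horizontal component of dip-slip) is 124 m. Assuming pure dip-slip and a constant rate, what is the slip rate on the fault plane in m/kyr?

dip-slip = heave / cos(dip) = 124 m / cos(19°) = 131.1 m
rate = 131.1 m / 96.2 ka = 0.00136 m/yr = 1.36 m/kyr

1.36 m/kyr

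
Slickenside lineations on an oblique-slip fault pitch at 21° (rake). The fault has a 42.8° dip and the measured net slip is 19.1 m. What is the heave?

dip-slip = net slip × sin(rake) = 19.1 m × sin(21°) = 6.845 m
heave = dip-slip × cos(dip) = 6.845 × cos(42.8°) = 5.02 m

5.02 m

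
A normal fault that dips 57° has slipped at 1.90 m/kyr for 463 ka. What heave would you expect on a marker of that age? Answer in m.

479 m

dip-slip = rate × time = 1.90 m/kyr × 463 ka = 879.7 m
heave = dip-slip × cos(dip) = 879.7 × cos(57°) = 479 m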